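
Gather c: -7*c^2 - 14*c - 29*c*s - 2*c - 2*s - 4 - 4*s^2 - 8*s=-7*c^2 + c*(-29*s - 16) - 4*s^2 - 10*s - 4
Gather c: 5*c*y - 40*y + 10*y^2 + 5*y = 5*c*y + 10*y^2 - 35*y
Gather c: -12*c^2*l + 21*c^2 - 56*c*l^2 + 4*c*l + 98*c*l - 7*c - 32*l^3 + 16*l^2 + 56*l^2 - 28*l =c^2*(21 - 12*l) + c*(-56*l^2 + 102*l - 7) - 32*l^3 + 72*l^2 - 28*l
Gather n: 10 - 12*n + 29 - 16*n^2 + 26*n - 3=-16*n^2 + 14*n + 36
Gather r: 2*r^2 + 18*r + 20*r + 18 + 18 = 2*r^2 + 38*r + 36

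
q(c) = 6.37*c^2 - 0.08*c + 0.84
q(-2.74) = 48.88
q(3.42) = 75.07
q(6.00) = 229.68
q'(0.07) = 0.81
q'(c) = 12.74*c - 0.08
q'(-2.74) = -34.99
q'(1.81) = 22.98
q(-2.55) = 42.46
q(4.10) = 107.59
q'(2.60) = 33.04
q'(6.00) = 76.36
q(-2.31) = 35.02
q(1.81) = 21.56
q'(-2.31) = -29.51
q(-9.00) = 517.53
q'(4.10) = 52.15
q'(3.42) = 43.49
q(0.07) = 0.87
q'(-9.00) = -114.74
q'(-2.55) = -32.57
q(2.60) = 43.69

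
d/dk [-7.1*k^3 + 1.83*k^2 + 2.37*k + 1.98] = -21.3*k^2 + 3.66*k + 2.37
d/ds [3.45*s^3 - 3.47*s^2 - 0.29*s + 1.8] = 10.35*s^2 - 6.94*s - 0.29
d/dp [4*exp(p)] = 4*exp(p)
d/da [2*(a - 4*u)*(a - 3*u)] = 4*a - 14*u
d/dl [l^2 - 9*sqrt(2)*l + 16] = 2*l - 9*sqrt(2)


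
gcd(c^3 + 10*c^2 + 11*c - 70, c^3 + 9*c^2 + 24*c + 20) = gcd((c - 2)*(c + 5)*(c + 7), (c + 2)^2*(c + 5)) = c + 5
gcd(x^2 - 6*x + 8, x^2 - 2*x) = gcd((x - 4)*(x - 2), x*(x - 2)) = x - 2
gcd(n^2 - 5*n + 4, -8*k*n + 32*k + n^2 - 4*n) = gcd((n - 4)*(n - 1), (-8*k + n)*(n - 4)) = n - 4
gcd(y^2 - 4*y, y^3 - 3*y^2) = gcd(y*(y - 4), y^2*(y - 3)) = y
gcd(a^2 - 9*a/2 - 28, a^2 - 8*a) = a - 8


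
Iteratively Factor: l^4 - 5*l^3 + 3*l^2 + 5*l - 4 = (l - 1)*(l^3 - 4*l^2 - l + 4) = (l - 4)*(l - 1)*(l^2 - 1) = (l - 4)*(l - 1)^2*(l + 1)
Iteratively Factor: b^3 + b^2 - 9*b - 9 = (b + 3)*(b^2 - 2*b - 3) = (b + 1)*(b + 3)*(b - 3)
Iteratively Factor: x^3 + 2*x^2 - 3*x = (x - 1)*(x^2 + 3*x) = (x - 1)*(x + 3)*(x)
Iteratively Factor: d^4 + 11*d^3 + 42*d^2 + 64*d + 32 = (d + 1)*(d^3 + 10*d^2 + 32*d + 32) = (d + 1)*(d + 2)*(d^2 + 8*d + 16) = (d + 1)*(d + 2)*(d + 4)*(d + 4)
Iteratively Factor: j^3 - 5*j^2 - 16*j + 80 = (j - 5)*(j^2 - 16) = (j - 5)*(j + 4)*(j - 4)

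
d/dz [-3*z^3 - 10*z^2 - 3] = z*(-9*z - 20)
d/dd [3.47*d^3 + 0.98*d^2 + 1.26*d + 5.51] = 10.41*d^2 + 1.96*d + 1.26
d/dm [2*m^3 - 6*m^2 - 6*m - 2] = 6*m^2 - 12*m - 6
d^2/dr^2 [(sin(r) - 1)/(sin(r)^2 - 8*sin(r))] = (-sin(r)^2 - 4*sin(r) - 22 + 58/sin(r) + 48/sin(r)^2 - 128/sin(r)^3)/(sin(r) - 8)^3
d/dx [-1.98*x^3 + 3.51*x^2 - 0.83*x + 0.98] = -5.94*x^2 + 7.02*x - 0.83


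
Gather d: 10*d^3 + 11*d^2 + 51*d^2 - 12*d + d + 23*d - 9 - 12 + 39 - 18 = 10*d^3 + 62*d^2 + 12*d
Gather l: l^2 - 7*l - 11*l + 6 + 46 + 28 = l^2 - 18*l + 80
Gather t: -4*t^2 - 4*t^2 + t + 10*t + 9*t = -8*t^2 + 20*t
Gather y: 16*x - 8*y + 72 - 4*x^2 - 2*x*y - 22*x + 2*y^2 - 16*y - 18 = -4*x^2 - 6*x + 2*y^2 + y*(-2*x - 24) + 54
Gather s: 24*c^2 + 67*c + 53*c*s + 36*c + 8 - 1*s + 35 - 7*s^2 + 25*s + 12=24*c^2 + 103*c - 7*s^2 + s*(53*c + 24) + 55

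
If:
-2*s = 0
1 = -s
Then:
No Solution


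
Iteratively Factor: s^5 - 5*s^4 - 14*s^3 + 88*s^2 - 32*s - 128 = (s - 2)*(s^4 - 3*s^3 - 20*s^2 + 48*s + 64) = (s - 4)*(s - 2)*(s^3 + s^2 - 16*s - 16) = (s - 4)*(s - 2)*(s + 4)*(s^2 - 3*s - 4) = (s - 4)^2*(s - 2)*(s + 4)*(s + 1)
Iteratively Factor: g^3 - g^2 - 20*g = (g + 4)*(g^2 - 5*g) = (g - 5)*(g + 4)*(g)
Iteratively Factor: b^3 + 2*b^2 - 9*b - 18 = (b - 3)*(b^2 + 5*b + 6) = (b - 3)*(b + 2)*(b + 3)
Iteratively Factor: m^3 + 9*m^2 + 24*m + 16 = (m + 4)*(m^2 + 5*m + 4) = (m + 4)^2*(m + 1)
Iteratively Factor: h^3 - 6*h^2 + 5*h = (h - 1)*(h^2 - 5*h) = h*(h - 1)*(h - 5)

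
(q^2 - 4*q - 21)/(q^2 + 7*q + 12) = (q - 7)/(q + 4)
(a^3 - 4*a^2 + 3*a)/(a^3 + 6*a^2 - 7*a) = (a - 3)/(a + 7)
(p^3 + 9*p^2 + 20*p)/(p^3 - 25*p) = (p + 4)/(p - 5)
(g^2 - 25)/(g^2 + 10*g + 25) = (g - 5)/(g + 5)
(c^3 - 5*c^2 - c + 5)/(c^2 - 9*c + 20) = (c^2 - 1)/(c - 4)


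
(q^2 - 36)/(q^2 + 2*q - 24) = (q - 6)/(q - 4)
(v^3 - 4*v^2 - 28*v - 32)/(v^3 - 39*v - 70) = (v^2 - 6*v - 16)/(v^2 - 2*v - 35)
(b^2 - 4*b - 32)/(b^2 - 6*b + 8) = (b^2 - 4*b - 32)/(b^2 - 6*b + 8)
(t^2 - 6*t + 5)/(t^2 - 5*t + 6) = (t^2 - 6*t + 5)/(t^2 - 5*t + 6)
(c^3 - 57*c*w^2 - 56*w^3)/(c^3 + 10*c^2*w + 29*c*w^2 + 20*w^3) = (c^2 - c*w - 56*w^2)/(c^2 + 9*c*w + 20*w^2)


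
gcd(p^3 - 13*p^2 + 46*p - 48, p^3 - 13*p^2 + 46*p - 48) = p^3 - 13*p^2 + 46*p - 48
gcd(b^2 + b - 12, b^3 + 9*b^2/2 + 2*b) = b + 4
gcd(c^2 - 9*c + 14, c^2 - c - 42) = c - 7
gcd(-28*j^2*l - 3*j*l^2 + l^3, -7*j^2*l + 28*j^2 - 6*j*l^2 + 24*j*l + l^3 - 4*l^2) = 7*j - l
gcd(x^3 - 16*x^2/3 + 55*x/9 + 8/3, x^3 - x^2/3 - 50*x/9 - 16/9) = x^2 - 7*x/3 - 8/9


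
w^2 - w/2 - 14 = (w - 4)*(w + 7/2)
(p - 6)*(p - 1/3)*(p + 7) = p^3 + 2*p^2/3 - 127*p/3 + 14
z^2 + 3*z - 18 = (z - 3)*(z + 6)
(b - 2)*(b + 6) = b^2 + 4*b - 12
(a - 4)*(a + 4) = a^2 - 16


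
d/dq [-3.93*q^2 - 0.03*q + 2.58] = -7.86*q - 0.03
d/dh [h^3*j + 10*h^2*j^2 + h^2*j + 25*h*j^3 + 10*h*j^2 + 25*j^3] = j*(3*h^2 + 20*h*j + 2*h + 25*j^2 + 10*j)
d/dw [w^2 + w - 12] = 2*w + 1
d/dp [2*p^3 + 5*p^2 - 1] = 2*p*(3*p + 5)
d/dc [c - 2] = 1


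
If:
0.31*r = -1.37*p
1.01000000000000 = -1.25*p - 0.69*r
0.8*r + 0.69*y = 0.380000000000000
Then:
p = 0.56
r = -2.48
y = 3.43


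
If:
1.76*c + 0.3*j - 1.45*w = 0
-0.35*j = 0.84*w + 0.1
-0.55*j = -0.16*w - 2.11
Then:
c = -1.84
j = 3.39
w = -1.53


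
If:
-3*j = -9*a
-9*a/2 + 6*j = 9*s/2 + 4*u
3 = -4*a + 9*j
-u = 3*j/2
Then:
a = 3/23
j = 9/23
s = 21/23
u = -27/46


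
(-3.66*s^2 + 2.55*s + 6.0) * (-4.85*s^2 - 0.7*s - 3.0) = 17.751*s^4 - 9.8055*s^3 - 19.905*s^2 - 11.85*s - 18.0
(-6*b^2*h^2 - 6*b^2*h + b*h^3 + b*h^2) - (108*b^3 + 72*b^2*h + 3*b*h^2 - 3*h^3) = -108*b^3 - 6*b^2*h^2 - 78*b^2*h + b*h^3 - 2*b*h^2 + 3*h^3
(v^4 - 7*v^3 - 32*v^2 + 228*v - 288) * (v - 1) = v^5 - 8*v^4 - 25*v^3 + 260*v^2 - 516*v + 288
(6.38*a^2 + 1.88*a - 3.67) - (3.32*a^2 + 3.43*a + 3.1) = 3.06*a^2 - 1.55*a - 6.77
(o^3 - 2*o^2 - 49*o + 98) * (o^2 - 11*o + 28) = o^5 - 13*o^4 + o^3 + 581*o^2 - 2450*o + 2744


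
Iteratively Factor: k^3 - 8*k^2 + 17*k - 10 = (k - 2)*(k^2 - 6*k + 5) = (k - 2)*(k - 1)*(k - 5)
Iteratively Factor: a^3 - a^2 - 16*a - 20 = (a - 5)*(a^2 + 4*a + 4) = (a - 5)*(a + 2)*(a + 2)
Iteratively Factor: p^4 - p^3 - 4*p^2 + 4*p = (p)*(p^3 - p^2 - 4*p + 4) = p*(p + 2)*(p^2 - 3*p + 2) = p*(p - 2)*(p + 2)*(p - 1)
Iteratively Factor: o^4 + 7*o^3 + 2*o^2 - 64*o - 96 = (o + 2)*(o^3 + 5*o^2 - 8*o - 48) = (o - 3)*(o + 2)*(o^2 + 8*o + 16) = (o - 3)*(o + 2)*(o + 4)*(o + 4)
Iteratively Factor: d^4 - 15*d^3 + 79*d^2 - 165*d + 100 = (d - 5)*(d^3 - 10*d^2 + 29*d - 20) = (d - 5)*(d - 1)*(d^2 - 9*d + 20) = (d - 5)*(d - 4)*(d - 1)*(d - 5)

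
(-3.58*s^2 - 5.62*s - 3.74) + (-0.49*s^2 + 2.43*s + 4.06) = -4.07*s^2 - 3.19*s + 0.319999999999999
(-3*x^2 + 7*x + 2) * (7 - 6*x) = 18*x^3 - 63*x^2 + 37*x + 14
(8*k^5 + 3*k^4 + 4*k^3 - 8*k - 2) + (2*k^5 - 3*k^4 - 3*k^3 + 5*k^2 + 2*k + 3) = 10*k^5 + k^3 + 5*k^2 - 6*k + 1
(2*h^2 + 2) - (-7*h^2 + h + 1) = 9*h^2 - h + 1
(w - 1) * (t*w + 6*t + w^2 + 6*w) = t*w^2 + 5*t*w - 6*t + w^3 + 5*w^2 - 6*w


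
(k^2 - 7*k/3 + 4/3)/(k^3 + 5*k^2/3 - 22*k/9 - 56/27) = 9*(k - 1)/(9*k^2 + 27*k + 14)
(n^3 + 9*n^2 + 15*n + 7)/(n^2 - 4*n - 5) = (n^2 + 8*n + 7)/(n - 5)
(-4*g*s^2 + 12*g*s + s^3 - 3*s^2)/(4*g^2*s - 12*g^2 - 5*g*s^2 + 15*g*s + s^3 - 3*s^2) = s/(-g + s)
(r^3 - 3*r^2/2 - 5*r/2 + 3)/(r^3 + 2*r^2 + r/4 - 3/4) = 2*(r^2 - 3*r + 2)/(2*r^2 + r - 1)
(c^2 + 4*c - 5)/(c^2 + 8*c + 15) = (c - 1)/(c + 3)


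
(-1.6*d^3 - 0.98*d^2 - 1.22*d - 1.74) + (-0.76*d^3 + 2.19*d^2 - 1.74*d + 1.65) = -2.36*d^3 + 1.21*d^2 - 2.96*d - 0.0900000000000001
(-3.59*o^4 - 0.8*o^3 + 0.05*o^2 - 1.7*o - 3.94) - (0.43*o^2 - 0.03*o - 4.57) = -3.59*o^4 - 0.8*o^3 - 0.38*o^2 - 1.67*o + 0.63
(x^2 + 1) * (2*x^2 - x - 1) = 2*x^4 - x^3 + x^2 - x - 1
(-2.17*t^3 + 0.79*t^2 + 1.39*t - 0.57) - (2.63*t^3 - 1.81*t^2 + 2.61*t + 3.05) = -4.8*t^3 + 2.6*t^2 - 1.22*t - 3.62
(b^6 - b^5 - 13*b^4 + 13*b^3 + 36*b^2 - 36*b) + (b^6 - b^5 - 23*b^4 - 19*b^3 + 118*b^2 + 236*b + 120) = 2*b^6 - 2*b^5 - 36*b^4 - 6*b^3 + 154*b^2 + 200*b + 120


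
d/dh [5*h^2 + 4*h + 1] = 10*h + 4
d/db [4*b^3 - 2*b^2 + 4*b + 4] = 12*b^2 - 4*b + 4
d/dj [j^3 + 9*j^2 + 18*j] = 3*j^2 + 18*j + 18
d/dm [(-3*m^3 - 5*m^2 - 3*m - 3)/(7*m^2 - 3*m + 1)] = (-21*m^4 + 18*m^3 + 27*m^2 + 32*m - 12)/(49*m^4 - 42*m^3 + 23*m^2 - 6*m + 1)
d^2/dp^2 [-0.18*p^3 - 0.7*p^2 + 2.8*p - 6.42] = -1.08*p - 1.4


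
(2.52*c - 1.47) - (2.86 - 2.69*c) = 5.21*c - 4.33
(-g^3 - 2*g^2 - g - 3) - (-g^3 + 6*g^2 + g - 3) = -8*g^2 - 2*g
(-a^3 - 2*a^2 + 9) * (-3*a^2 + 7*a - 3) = 3*a^5 - a^4 - 11*a^3 - 21*a^2 + 63*a - 27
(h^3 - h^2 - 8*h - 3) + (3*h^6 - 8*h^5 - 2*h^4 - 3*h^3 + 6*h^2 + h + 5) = 3*h^6 - 8*h^5 - 2*h^4 - 2*h^3 + 5*h^2 - 7*h + 2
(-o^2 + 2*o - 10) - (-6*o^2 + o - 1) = 5*o^2 + o - 9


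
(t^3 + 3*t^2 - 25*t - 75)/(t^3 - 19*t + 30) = (t^2 - 2*t - 15)/(t^2 - 5*t + 6)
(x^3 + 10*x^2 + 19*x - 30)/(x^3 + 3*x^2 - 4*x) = (x^2 + 11*x + 30)/(x*(x + 4))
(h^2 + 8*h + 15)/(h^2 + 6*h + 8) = (h^2 + 8*h + 15)/(h^2 + 6*h + 8)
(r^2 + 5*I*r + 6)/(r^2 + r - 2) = (r^2 + 5*I*r + 6)/(r^2 + r - 2)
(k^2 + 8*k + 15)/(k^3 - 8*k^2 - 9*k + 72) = (k + 5)/(k^2 - 11*k + 24)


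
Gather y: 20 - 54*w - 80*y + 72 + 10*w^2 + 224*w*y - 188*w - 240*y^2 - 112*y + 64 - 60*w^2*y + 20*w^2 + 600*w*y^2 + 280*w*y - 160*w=30*w^2 - 402*w + y^2*(600*w - 240) + y*(-60*w^2 + 504*w - 192) + 156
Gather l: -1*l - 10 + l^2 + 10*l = l^2 + 9*l - 10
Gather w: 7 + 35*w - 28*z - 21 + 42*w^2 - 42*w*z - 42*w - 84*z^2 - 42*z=42*w^2 + w*(-42*z - 7) - 84*z^2 - 70*z - 14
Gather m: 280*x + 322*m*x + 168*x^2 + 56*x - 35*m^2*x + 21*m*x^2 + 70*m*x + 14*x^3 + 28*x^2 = -35*m^2*x + m*(21*x^2 + 392*x) + 14*x^3 + 196*x^2 + 336*x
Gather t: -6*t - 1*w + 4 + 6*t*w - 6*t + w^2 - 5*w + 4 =t*(6*w - 12) + w^2 - 6*w + 8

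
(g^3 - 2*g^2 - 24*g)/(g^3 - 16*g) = (g - 6)/(g - 4)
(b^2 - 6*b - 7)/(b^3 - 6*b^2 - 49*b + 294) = (b + 1)/(b^2 + b - 42)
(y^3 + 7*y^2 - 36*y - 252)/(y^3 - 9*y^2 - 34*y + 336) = (y^2 + y - 42)/(y^2 - 15*y + 56)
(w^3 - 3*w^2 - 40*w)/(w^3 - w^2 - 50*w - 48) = w*(w + 5)/(w^2 + 7*w + 6)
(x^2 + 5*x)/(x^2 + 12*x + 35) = x/(x + 7)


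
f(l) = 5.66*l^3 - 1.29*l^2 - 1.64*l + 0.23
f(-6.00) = -1258.93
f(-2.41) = -82.54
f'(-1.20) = 25.91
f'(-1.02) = 18.66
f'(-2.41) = 103.20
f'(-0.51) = 4.09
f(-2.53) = -95.54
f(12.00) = 9575.27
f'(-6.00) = 625.12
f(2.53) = 79.48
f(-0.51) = -0.02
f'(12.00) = 2412.52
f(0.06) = 0.13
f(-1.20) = -9.44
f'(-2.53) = 113.57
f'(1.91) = 55.38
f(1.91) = 31.83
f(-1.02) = -5.45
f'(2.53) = 100.52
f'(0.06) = -1.73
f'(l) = 16.98*l^2 - 2.58*l - 1.64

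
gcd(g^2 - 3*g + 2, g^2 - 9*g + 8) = g - 1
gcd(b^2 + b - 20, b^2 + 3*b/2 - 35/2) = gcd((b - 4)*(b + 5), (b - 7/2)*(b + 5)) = b + 5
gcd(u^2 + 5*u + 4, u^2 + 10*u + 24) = u + 4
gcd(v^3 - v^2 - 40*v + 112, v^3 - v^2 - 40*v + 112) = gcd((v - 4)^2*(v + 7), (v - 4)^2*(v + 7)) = v^3 - v^2 - 40*v + 112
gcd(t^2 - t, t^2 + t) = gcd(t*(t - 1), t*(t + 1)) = t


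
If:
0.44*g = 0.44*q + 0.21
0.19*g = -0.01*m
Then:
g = q + 0.477272727272727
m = -19.0*q - 9.06818181818182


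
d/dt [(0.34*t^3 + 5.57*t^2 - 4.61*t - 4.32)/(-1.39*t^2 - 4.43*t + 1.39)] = (-0.4726*t^4 - 3.0124*t^3 - 29.6652*t^2 + 3.475*t - 25.5455)/(1.9321*t^4 + 12.3154*t^3 + 15.7607*t^2 - 12.3154*t + 1.9321)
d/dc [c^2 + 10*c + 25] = 2*c + 10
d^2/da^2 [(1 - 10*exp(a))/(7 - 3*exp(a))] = (201*exp(a) + 469)*exp(a)/(27*exp(3*a) - 189*exp(2*a) + 441*exp(a) - 343)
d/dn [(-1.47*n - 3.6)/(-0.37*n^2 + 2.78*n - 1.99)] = (-0.5439*n^2 - 2.664*n + 12.9333)/(0.1369*n^4 - 2.0572*n^3 + 9.201*n^2 - 11.0644*n + 3.9601)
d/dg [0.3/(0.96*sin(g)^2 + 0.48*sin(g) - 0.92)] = -(0.576*sin(g) + 0.144)*cos(g)/(0.96*sin(g)^2 + 0.48*sin(g) - 0.92)^2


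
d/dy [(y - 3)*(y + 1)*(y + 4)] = 3*y^2 + 4*y - 11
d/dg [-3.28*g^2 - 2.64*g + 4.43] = -6.56*g - 2.64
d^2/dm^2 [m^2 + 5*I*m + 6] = 2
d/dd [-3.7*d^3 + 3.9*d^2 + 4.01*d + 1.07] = -11.1*d^2 + 7.8*d + 4.01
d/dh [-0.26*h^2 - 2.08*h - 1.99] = -0.52*h - 2.08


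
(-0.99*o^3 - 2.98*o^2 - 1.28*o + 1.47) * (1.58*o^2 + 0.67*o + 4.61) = -1.5642*o^5 - 5.3717*o^4 - 8.5829*o^3 - 12.2728*o^2 - 4.9159*o + 6.7767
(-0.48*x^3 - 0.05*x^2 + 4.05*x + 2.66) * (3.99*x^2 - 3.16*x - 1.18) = -1.9152*x^5 + 1.3173*x^4 + 16.8839*x^3 - 2.1256*x^2 - 13.1846*x - 3.1388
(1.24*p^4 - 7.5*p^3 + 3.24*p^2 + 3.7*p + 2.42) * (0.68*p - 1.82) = 0.8432*p^5 - 7.3568*p^4 + 15.8532*p^3 - 3.3808*p^2 - 5.0884*p - 4.4044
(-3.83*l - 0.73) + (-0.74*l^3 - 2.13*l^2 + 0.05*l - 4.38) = -0.74*l^3 - 2.13*l^2 - 3.78*l - 5.11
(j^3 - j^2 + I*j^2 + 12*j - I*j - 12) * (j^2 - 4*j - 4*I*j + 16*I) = j^5 - 5*j^4 - 3*I*j^4 + 20*j^3 + 15*I*j^3 - 80*j^2 - 60*I*j^2 + 64*j + 240*I*j - 192*I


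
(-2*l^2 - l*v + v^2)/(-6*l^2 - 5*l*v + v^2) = (-2*l + v)/(-6*l + v)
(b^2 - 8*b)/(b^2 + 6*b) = (b - 8)/(b + 6)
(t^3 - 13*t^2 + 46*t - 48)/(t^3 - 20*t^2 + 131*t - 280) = (t^2 - 5*t + 6)/(t^2 - 12*t + 35)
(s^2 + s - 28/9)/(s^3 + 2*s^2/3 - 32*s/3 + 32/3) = (s + 7/3)/(s^2 + 2*s - 8)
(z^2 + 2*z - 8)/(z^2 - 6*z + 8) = (z + 4)/(z - 4)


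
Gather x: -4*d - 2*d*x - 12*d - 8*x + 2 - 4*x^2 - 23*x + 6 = -16*d - 4*x^2 + x*(-2*d - 31) + 8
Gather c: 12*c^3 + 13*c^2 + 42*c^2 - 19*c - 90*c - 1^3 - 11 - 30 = 12*c^3 + 55*c^2 - 109*c - 42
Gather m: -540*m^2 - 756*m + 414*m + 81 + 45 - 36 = -540*m^2 - 342*m + 90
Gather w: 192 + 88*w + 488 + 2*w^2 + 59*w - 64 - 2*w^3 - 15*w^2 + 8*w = -2*w^3 - 13*w^2 + 155*w + 616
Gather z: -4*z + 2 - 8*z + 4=6 - 12*z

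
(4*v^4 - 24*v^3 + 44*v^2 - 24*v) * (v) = 4*v^5 - 24*v^4 + 44*v^3 - 24*v^2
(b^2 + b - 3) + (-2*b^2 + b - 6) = -b^2 + 2*b - 9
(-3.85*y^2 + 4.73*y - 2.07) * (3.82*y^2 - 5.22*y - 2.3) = -14.707*y^4 + 38.1656*y^3 - 23.743*y^2 - 0.0736000000000008*y + 4.761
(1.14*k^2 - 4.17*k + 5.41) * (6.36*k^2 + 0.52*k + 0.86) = 7.2504*k^4 - 25.9284*k^3 + 33.2196*k^2 - 0.773*k + 4.6526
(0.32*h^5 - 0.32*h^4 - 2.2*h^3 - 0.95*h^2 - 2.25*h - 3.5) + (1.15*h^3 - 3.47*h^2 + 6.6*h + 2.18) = 0.32*h^5 - 0.32*h^4 - 1.05*h^3 - 4.42*h^2 + 4.35*h - 1.32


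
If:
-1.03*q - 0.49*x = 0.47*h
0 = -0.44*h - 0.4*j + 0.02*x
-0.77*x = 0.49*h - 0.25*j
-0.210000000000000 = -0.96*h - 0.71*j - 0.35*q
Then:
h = 1.39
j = -1.59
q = 0.03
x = -1.40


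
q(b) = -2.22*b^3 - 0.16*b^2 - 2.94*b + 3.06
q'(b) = -6.66*b^2 - 0.32*b - 2.94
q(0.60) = 0.76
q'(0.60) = -5.53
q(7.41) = -930.76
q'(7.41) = -371.00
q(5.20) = -328.70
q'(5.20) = -184.69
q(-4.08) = 163.17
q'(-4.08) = -112.50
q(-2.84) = 60.97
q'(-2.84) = -55.75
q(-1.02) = 8.25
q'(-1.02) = -9.54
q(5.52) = -391.44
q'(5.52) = -207.64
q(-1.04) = 8.44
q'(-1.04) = -9.81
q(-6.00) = 494.46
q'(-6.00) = -240.78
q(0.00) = 3.06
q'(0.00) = -2.94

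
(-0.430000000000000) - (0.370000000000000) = -0.800000000000000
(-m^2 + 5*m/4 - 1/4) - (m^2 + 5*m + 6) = -2*m^2 - 15*m/4 - 25/4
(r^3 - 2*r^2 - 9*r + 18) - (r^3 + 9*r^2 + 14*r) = -11*r^2 - 23*r + 18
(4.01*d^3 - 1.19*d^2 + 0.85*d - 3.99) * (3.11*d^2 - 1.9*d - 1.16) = 12.4711*d^5 - 11.3199*d^4 + 0.2529*d^3 - 12.6435*d^2 + 6.595*d + 4.6284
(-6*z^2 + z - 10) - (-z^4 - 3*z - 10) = z^4 - 6*z^2 + 4*z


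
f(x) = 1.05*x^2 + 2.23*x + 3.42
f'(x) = 2.1*x + 2.23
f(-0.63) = 2.43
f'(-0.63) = 0.91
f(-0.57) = 2.49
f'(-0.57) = 1.03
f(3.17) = 21.04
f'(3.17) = 8.89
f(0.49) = 4.76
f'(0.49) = 3.26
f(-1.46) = 2.40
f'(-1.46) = -0.84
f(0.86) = 6.11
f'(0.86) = 4.04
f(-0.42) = 2.67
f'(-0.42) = 1.35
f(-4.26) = 12.98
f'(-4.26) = -6.72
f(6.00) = 54.60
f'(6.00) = 14.83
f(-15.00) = 206.22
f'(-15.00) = -29.27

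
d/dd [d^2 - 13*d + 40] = 2*d - 13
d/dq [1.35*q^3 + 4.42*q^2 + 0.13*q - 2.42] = 4.05*q^2 + 8.84*q + 0.13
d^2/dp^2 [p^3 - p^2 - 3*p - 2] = 6*p - 2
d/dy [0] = 0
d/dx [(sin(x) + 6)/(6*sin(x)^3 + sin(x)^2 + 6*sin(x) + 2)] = -(12*sin(x)^3 + 109*sin(x)^2 + 12*sin(x) + 34)*cos(x)/(6*sin(x)^3 + sin(x)^2 + 6*sin(x) + 2)^2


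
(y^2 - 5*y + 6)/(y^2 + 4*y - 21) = (y - 2)/(y + 7)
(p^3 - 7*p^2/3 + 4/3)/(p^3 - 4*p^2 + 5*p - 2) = (p + 2/3)/(p - 1)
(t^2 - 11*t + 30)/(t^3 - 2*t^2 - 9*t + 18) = (t^2 - 11*t + 30)/(t^3 - 2*t^2 - 9*t + 18)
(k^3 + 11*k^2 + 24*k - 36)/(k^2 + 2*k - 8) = (k^3 + 11*k^2 + 24*k - 36)/(k^2 + 2*k - 8)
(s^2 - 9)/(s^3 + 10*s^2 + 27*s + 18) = (s - 3)/(s^2 + 7*s + 6)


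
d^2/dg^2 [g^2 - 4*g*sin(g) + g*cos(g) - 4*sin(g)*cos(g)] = 4*g*sin(g) - g*cos(g) - 2*sin(g) + 8*sin(2*g) - 8*cos(g) + 2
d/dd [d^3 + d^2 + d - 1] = 3*d^2 + 2*d + 1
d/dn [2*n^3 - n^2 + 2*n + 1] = 6*n^2 - 2*n + 2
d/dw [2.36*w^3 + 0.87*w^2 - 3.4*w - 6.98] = 7.08*w^2 + 1.74*w - 3.4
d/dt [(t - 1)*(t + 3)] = 2*t + 2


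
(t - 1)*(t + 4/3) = t^2 + t/3 - 4/3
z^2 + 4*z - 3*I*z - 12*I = (z + 4)*(z - 3*I)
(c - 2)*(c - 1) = c^2 - 3*c + 2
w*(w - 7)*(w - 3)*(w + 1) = w^4 - 9*w^3 + 11*w^2 + 21*w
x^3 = x^3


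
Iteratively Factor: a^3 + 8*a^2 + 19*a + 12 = (a + 4)*(a^2 + 4*a + 3) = (a + 1)*(a + 4)*(a + 3)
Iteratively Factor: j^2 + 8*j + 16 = (j + 4)*(j + 4)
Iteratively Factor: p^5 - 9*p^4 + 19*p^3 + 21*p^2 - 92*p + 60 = (p - 2)*(p^4 - 7*p^3 + 5*p^2 + 31*p - 30) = (p - 3)*(p - 2)*(p^3 - 4*p^2 - 7*p + 10) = (p - 3)*(p - 2)*(p + 2)*(p^2 - 6*p + 5) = (p - 3)*(p - 2)*(p - 1)*(p + 2)*(p - 5)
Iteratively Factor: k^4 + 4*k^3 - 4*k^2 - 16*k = (k - 2)*(k^3 + 6*k^2 + 8*k) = k*(k - 2)*(k^2 + 6*k + 8) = k*(k - 2)*(k + 2)*(k + 4)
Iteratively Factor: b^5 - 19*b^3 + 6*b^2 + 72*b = (b - 3)*(b^4 + 3*b^3 - 10*b^2 - 24*b) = (b - 3)^2*(b^3 + 6*b^2 + 8*b) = (b - 3)^2*(b + 2)*(b^2 + 4*b) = (b - 3)^2*(b + 2)*(b + 4)*(b)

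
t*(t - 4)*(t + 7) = t^3 + 3*t^2 - 28*t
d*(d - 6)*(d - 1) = d^3 - 7*d^2 + 6*d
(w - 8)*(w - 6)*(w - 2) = w^3 - 16*w^2 + 76*w - 96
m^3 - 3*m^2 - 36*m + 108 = (m - 6)*(m - 3)*(m + 6)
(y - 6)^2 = y^2 - 12*y + 36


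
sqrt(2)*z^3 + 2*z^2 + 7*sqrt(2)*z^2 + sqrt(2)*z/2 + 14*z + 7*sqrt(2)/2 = (z + 7)*(z + sqrt(2)/2)*(sqrt(2)*z + 1)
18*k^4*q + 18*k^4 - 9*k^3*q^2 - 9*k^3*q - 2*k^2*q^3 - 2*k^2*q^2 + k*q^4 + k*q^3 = (-3*k + q)*(-2*k + q)*(3*k + q)*(k*q + k)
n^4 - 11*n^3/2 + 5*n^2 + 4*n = n*(n - 4)*(n - 2)*(n + 1/2)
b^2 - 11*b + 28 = (b - 7)*(b - 4)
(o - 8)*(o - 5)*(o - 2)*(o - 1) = o^4 - 16*o^3 + 81*o^2 - 146*o + 80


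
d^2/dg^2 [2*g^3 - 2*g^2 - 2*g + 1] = 12*g - 4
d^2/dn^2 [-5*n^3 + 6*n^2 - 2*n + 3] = 12 - 30*n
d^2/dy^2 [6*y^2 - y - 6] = 12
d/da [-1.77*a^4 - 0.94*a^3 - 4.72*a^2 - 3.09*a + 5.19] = -7.08*a^3 - 2.82*a^2 - 9.44*a - 3.09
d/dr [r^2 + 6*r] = 2*r + 6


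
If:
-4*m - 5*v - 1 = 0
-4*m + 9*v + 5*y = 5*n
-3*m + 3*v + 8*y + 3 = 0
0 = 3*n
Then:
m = -132/313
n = 0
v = 43/313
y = -183/313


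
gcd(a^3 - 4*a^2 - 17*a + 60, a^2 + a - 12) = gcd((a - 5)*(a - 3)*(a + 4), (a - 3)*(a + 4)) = a^2 + a - 12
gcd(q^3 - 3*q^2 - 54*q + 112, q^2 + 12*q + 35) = q + 7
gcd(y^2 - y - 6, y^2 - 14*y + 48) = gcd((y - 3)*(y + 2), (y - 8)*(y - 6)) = 1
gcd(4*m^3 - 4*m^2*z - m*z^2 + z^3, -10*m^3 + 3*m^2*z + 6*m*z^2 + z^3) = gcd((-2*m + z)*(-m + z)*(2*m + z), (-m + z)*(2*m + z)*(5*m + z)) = -2*m^2 + m*z + z^2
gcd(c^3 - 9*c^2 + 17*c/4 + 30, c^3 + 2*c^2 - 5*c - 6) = 1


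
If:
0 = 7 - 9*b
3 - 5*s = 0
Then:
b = 7/9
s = 3/5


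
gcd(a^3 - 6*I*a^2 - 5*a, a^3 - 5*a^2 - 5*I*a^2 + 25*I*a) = a^2 - 5*I*a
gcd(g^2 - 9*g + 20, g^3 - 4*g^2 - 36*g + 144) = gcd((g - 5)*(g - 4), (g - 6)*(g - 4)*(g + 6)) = g - 4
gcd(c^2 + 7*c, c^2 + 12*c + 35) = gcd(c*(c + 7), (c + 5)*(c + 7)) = c + 7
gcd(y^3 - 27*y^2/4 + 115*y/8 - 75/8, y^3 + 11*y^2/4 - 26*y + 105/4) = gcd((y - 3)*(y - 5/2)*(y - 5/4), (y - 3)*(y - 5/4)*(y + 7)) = y^2 - 17*y/4 + 15/4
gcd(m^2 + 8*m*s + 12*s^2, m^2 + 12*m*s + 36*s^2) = m + 6*s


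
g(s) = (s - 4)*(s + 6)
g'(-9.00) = -16.00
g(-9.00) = 39.00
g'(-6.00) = -10.00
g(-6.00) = 0.00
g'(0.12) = 2.24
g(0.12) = -23.75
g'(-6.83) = -11.66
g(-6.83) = 8.99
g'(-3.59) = -5.18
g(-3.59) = -18.29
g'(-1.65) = -1.30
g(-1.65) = -24.58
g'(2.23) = 6.46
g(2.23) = -14.57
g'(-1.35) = -0.70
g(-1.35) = -24.88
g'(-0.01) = 1.98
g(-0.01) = -24.02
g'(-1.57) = -1.14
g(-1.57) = -24.68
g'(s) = 2*s + 2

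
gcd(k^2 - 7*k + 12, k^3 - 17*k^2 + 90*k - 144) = k - 3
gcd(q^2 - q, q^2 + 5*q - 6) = q - 1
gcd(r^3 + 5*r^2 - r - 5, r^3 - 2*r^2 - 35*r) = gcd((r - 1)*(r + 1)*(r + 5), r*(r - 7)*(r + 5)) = r + 5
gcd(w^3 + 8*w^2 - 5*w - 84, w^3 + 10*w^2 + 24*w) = w + 4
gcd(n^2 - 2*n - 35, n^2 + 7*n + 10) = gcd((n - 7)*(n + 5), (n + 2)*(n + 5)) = n + 5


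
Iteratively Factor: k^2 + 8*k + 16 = (k + 4)*(k + 4)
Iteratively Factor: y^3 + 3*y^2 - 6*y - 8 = (y + 1)*(y^2 + 2*y - 8) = (y - 2)*(y + 1)*(y + 4)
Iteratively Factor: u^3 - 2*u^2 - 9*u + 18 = (u - 3)*(u^2 + u - 6) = (u - 3)*(u - 2)*(u + 3)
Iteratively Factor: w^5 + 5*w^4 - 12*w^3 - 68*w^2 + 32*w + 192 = (w - 2)*(w^4 + 7*w^3 + 2*w^2 - 64*w - 96) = (w - 3)*(w - 2)*(w^3 + 10*w^2 + 32*w + 32) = (w - 3)*(w - 2)*(w + 2)*(w^2 + 8*w + 16) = (w - 3)*(w - 2)*(w + 2)*(w + 4)*(w + 4)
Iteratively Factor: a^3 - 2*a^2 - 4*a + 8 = (a - 2)*(a^2 - 4) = (a - 2)^2*(a + 2)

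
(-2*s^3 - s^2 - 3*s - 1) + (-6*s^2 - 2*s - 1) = -2*s^3 - 7*s^2 - 5*s - 2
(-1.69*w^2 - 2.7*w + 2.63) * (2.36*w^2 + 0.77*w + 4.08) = -3.9884*w^4 - 7.6733*w^3 - 2.7674*w^2 - 8.9909*w + 10.7304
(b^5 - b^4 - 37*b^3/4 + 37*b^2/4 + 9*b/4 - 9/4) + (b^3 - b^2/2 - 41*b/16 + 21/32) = b^5 - b^4 - 33*b^3/4 + 35*b^2/4 - 5*b/16 - 51/32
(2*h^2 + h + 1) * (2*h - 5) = 4*h^3 - 8*h^2 - 3*h - 5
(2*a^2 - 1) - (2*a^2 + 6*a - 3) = 2 - 6*a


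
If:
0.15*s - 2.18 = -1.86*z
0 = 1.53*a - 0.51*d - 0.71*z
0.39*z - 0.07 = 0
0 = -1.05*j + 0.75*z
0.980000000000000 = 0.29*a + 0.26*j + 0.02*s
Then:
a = 2.42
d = 7.00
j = 0.13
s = 12.31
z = 0.18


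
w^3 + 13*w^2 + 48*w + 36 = (w + 1)*(w + 6)^2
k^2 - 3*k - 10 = (k - 5)*(k + 2)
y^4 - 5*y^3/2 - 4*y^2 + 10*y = y*(y - 5/2)*(y - 2)*(y + 2)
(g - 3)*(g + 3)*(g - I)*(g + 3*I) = g^4 + 2*I*g^3 - 6*g^2 - 18*I*g - 27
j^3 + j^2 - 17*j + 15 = (j - 3)*(j - 1)*(j + 5)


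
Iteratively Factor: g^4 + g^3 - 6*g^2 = (g)*(g^3 + g^2 - 6*g) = g*(g + 3)*(g^2 - 2*g) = g*(g - 2)*(g + 3)*(g)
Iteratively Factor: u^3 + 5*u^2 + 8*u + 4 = (u + 1)*(u^2 + 4*u + 4) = (u + 1)*(u + 2)*(u + 2)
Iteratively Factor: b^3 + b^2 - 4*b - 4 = (b - 2)*(b^2 + 3*b + 2) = (b - 2)*(b + 1)*(b + 2)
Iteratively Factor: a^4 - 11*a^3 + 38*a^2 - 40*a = (a - 2)*(a^3 - 9*a^2 + 20*a) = a*(a - 2)*(a^2 - 9*a + 20) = a*(a - 5)*(a - 2)*(a - 4)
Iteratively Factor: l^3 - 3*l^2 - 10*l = (l - 5)*(l^2 + 2*l) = l*(l - 5)*(l + 2)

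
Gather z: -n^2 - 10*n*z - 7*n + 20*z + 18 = -n^2 - 7*n + z*(20 - 10*n) + 18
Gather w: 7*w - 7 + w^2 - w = w^2 + 6*w - 7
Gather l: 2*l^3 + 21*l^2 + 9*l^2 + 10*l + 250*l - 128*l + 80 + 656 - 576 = 2*l^3 + 30*l^2 + 132*l + 160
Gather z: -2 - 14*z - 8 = -14*z - 10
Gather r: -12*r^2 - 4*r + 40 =-12*r^2 - 4*r + 40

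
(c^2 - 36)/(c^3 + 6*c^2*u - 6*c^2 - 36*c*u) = (c + 6)/(c*(c + 6*u))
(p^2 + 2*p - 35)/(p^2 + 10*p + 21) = (p - 5)/(p + 3)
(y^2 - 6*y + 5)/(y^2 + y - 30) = (y - 1)/(y + 6)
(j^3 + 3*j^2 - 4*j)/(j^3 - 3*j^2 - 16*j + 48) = j*(j - 1)/(j^2 - 7*j + 12)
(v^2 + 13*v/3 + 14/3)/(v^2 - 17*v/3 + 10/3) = (3*v^2 + 13*v + 14)/(3*v^2 - 17*v + 10)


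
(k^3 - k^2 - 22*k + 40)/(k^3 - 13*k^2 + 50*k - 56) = (k + 5)/(k - 7)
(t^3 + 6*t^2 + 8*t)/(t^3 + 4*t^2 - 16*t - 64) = t*(t + 2)/(t^2 - 16)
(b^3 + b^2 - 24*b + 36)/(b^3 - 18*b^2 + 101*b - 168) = (b^2 + 4*b - 12)/(b^2 - 15*b + 56)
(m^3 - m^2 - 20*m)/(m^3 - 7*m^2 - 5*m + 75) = m*(m + 4)/(m^2 - 2*m - 15)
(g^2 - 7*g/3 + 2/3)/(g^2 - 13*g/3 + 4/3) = (g - 2)/(g - 4)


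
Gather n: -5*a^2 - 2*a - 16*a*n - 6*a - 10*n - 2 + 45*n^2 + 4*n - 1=-5*a^2 - 8*a + 45*n^2 + n*(-16*a - 6) - 3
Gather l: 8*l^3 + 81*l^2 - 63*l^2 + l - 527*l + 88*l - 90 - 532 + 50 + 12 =8*l^3 + 18*l^2 - 438*l - 560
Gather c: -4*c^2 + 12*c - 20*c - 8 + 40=-4*c^2 - 8*c + 32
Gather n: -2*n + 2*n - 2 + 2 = 0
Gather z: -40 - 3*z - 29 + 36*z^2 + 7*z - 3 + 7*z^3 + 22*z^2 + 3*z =7*z^3 + 58*z^2 + 7*z - 72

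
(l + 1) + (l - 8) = 2*l - 7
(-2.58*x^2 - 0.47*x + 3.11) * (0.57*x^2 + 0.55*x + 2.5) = -1.4706*x^4 - 1.6869*x^3 - 4.9358*x^2 + 0.5355*x + 7.775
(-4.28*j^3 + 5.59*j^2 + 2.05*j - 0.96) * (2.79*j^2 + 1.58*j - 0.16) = -11.9412*j^5 + 8.8337*j^4 + 15.2365*j^3 - 0.3338*j^2 - 1.8448*j + 0.1536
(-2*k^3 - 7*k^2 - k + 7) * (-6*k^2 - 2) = 12*k^5 + 42*k^4 + 10*k^3 - 28*k^2 + 2*k - 14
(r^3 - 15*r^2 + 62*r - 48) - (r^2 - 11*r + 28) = r^3 - 16*r^2 + 73*r - 76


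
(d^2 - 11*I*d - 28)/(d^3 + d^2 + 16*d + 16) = (d - 7*I)/(d^2 + d*(1 + 4*I) + 4*I)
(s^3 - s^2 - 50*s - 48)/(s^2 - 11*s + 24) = (s^2 + 7*s + 6)/(s - 3)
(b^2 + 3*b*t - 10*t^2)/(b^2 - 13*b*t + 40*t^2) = (b^2 + 3*b*t - 10*t^2)/(b^2 - 13*b*t + 40*t^2)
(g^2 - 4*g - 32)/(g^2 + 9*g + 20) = (g - 8)/(g + 5)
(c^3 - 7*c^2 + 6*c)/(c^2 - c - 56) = c*(-c^2 + 7*c - 6)/(-c^2 + c + 56)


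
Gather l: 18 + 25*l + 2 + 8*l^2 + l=8*l^2 + 26*l + 20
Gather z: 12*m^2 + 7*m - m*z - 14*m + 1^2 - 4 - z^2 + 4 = 12*m^2 - m*z - 7*m - z^2 + 1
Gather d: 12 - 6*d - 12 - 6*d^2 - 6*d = -6*d^2 - 12*d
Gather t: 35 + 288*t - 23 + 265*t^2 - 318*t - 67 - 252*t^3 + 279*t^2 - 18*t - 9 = -252*t^3 + 544*t^2 - 48*t - 64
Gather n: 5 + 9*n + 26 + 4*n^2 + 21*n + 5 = 4*n^2 + 30*n + 36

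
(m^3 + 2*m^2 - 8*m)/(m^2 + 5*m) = (m^2 + 2*m - 8)/(m + 5)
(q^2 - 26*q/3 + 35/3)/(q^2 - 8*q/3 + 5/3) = (q - 7)/(q - 1)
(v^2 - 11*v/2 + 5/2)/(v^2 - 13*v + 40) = (v - 1/2)/(v - 8)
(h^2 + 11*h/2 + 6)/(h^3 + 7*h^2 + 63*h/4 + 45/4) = 2*(h + 4)/(2*h^2 + 11*h + 15)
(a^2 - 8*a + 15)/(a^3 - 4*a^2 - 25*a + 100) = (a - 3)/(a^2 + a - 20)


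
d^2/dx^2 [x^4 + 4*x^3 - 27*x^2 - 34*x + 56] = 12*x^2 + 24*x - 54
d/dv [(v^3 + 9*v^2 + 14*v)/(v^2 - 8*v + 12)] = (v^4 - 16*v^3 - 50*v^2 + 216*v + 168)/(v^4 - 16*v^3 + 88*v^2 - 192*v + 144)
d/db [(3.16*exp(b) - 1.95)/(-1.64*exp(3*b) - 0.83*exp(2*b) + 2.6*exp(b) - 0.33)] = (10.3648*exp(3*b) - 6.9712*exp(2*b) - 3.237*exp(b) + 4.0272)*exp(b)/(2.6896*exp(6*b) + 2.7224*exp(5*b) - 7.8391*exp(4*b) - 3.2336*exp(3*b) + 7.3078*exp(2*b) - 1.716*exp(b) + 0.1089)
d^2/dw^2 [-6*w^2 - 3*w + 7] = -12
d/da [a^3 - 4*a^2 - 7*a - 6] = 3*a^2 - 8*a - 7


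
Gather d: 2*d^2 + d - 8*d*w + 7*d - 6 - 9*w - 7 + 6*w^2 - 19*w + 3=2*d^2 + d*(8 - 8*w) + 6*w^2 - 28*w - 10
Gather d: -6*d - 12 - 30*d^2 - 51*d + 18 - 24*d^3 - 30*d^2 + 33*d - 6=-24*d^3 - 60*d^2 - 24*d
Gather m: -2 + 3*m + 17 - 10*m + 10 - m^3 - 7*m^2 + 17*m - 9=-m^3 - 7*m^2 + 10*m + 16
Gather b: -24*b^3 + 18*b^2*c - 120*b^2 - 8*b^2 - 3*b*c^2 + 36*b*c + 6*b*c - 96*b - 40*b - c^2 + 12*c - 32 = -24*b^3 + b^2*(18*c - 128) + b*(-3*c^2 + 42*c - 136) - c^2 + 12*c - 32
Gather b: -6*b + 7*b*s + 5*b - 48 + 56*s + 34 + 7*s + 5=b*(7*s - 1) + 63*s - 9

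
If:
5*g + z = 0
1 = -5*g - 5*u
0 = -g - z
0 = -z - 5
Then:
No Solution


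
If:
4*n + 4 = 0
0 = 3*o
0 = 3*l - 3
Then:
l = 1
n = -1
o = 0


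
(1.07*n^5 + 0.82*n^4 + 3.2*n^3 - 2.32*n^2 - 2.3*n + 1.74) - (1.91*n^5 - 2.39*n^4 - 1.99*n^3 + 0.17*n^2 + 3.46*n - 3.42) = -0.84*n^5 + 3.21*n^4 + 5.19*n^3 - 2.49*n^2 - 5.76*n + 5.16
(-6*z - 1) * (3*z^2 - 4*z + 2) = -18*z^3 + 21*z^2 - 8*z - 2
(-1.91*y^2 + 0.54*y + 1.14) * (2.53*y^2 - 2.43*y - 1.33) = -4.8323*y^4 + 6.0075*y^3 + 4.1123*y^2 - 3.4884*y - 1.5162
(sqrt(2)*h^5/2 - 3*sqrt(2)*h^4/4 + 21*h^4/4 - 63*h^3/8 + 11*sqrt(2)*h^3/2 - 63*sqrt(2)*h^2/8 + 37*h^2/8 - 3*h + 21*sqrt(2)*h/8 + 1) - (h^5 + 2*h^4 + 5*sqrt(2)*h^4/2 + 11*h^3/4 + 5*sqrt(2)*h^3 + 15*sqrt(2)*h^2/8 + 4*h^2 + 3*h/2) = -h^5 + sqrt(2)*h^5/2 - 13*sqrt(2)*h^4/4 + 13*h^4/4 - 85*h^3/8 + sqrt(2)*h^3/2 - 39*sqrt(2)*h^2/4 + 5*h^2/8 - 9*h/2 + 21*sqrt(2)*h/8 + 1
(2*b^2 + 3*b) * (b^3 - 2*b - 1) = 2*b^5 + 3*b^4 - 4*b^3 - 8*b^2 - 3*b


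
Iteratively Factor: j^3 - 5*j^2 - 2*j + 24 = (j + 2)*(j^2 - 7*j + 12) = (j - 3)*(j + 2)*(j - 4)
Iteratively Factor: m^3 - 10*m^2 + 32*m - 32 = (m - 4)*(m^2 - 6*m + 8) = (m - 4)^2*(m - 2)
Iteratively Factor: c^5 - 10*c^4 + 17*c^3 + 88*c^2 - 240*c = (c - 4)*(c^4 - 6*c^3 - 7*c^2 + 60*c) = c*(c - 4)*(c^3 - 6*c^2 - 7*c + 60) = c*(c - 5)*(c - 4)*(c^2 - c - 12) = c*(c - 5)*(c - 4)^2*(c + 3)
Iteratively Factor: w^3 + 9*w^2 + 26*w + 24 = (w + 2)*(w^2 + 7*w + 12) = (w + 2)*(w + 4)*(w + 3)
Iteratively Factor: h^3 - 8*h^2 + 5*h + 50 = (h - 5)*(h^2 - 3*h - 10) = (h - 5)*(h + 2)*(h - 5)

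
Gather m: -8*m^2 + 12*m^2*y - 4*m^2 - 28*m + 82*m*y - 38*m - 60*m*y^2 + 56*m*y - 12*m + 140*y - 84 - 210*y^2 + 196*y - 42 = m^2*(12*y - 12) + m*(-60*y^2 + 138*y - 78) - 210*y^2 + 336*y - 126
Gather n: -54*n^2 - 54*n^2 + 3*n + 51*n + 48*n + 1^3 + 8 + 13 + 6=-108*n^2 + 102*n + 28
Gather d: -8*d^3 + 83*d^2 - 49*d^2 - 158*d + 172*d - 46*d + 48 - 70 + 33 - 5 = -8*d^3 + 34*d^2 - 32*d + 6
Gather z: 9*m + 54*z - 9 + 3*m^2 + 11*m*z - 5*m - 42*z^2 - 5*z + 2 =3*m^2 + 4*m - 42*z^2 + z*(11*m + 49) - 7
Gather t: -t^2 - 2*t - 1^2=-t^2 - 2*t - 1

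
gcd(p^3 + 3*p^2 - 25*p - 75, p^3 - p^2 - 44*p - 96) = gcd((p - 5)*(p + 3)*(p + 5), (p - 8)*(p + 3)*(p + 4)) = p + 3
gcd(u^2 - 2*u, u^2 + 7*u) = u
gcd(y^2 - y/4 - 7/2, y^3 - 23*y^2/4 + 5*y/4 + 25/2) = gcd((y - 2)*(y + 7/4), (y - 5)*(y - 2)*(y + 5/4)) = y - 2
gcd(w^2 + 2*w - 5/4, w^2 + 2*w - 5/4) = w^2 + 2*w - 5/4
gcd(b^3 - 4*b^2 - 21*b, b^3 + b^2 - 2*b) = b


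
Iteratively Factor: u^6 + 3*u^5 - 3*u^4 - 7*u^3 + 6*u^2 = (u - 1)*(u^5 + 4*u^4 + u^3 - 6*u^2) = (u - 1)*(u + 2)*(u^4 + 2*u^3 - 3*u^2) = (u - 1)*(u + 2)*(u + 3)*(u^3 - u^2) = u*(u - 1)*(u + 2)*(u + 3)*(u^2 - u) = u^2*(u - 1)*(u + 2)*(u + 3)*(u - 1)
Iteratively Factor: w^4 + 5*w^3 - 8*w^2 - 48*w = (w + 4)*(w^3 + w^2 - 12*w) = (w - 3)*(w + 4)*(w^2 + 4*w) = w*(w - 3)*(w + 4)*(w + 4)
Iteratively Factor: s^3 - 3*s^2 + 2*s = (s)*(s^2 - 3*s + 2) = s*(s - 2)*(s - 1)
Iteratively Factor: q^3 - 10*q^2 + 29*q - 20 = (q - 5)*(q^2 - 5*q + 4) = (q - 5)*(q - 4)*(q - 1)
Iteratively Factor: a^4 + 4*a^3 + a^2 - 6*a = (a + 2)*(a^3 + 2*a^2 - 3*a) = (a - 1)*(a + 2)*(a^2 + 3*a) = (a - 1)*(a + 2)*(a + 3)*(a)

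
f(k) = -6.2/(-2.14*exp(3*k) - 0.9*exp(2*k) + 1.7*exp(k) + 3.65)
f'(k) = -6.2*(6.42*exp(3*k) + 1.8*exp(2*k) - 1.7*exp(k))/(-2.14*exp(3*k) - 0.9*exp(2*k) + 1.7*exp(k) + 3.65)^2 = (-39.804*exp(2*k) - 11.16*exp(k) + 10.54)*exp(k)/(2.14*exp(3*k) + 0.9*exp(2*k) - 1.7*exp(k) - 3.65)^2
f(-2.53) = -1.64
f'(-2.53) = 0.05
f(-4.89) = -1.69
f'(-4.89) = 0.01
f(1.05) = 0.13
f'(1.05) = -0.42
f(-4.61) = -1.69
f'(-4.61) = 0.01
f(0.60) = 0.67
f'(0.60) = -3.06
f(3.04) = 0.00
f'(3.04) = -0.00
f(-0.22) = -1.86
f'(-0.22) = -1.74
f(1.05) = 0.13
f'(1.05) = -0.42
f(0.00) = -2.68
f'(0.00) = -7.58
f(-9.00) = -1.70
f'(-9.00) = 0.00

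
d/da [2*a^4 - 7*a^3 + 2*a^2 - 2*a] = 8*a^3 - 21*a^2 + 4*a - 2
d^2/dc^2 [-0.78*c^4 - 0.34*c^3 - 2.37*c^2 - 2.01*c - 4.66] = -9.36*c^2 - 2.04*c - 4.74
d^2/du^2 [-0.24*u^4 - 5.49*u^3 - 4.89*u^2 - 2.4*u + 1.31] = -2.88*u^2 - 32.94*u - 9.78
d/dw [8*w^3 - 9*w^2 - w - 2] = 24*w^2 - 18*w - 1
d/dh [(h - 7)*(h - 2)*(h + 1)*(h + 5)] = 4*h^3 - 9*h^2 - 70*h + 39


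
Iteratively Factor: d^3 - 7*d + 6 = (d - 2)*(d^2 + 2*d - 3) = (d - 2)*(d + 3)*(d - 1)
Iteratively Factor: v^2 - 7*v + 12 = (v - 3)*(v - 4)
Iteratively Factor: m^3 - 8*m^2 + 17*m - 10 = (m - 5)*(m^2 - 3*m + 2) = (m - 5)*(m - 2)*(m - 1)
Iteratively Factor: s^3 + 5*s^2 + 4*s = (s)*(s^2 + 5*s + 4) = s*(s + 4)*(s + 1)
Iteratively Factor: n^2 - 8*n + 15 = (n - 5)*(n - 3)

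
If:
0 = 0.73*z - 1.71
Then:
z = 2.34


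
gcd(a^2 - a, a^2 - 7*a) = a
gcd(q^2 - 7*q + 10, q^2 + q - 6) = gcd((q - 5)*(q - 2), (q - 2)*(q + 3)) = q - 2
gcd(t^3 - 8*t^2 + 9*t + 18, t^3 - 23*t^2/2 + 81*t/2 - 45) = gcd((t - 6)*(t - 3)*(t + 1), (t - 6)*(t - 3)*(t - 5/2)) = t^2 - 9*t + 18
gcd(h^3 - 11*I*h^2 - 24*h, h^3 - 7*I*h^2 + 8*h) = h^2 - 8*I*h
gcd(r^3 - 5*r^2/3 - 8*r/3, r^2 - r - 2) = r + 1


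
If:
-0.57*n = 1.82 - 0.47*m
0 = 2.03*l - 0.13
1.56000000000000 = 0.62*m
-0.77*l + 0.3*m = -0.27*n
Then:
No Solution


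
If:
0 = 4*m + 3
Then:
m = -3/4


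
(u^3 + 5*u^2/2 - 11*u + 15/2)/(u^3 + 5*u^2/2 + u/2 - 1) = (2*u^3 + 5*u^2 - 22*u + 15)/(2*u^3 + 5*u^2 + u - 2)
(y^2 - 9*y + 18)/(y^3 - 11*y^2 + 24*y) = (y - 6)/(y*(y - 8))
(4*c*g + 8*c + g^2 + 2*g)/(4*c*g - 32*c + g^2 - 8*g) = (g + 2)/(g - 8)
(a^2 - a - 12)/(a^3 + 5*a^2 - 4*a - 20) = (a^2 - a - 12)/(a^3 + 5*a^2 - 4*a - 20)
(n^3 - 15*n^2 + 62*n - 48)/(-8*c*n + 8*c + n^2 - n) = (-n^2 + 14*n - 48)/(8*c - n)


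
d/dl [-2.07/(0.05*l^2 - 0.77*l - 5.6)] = (0.207*l - 1.5939)/(-0.05*l^2 + 0.77*l + 5.6)^2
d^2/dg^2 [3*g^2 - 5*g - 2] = 6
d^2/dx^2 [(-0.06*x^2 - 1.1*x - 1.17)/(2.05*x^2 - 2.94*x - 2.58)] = (-4.44089209850063e-16*x^4 - 9.96873999999999*x^3 - 31.40559*x^2 + 7.40214*x - 16.713612)/(8.615125*x^6 - 37.06605*x^5 + 20.63079*x^4 + 67.885776*x^3 - 25.964604*x^2 - 58.709448*x - 17.173512)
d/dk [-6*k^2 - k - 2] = -12*k - 1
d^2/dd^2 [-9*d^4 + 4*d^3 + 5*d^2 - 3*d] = -108*d^2 + 24*d + 10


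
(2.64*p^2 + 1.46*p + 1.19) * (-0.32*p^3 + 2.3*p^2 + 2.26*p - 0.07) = -0.8448*p^5 + 5.6048*p^4 + 8.9436*p^3 + 5.8518*p^2 + 2.5872*p - 0.0833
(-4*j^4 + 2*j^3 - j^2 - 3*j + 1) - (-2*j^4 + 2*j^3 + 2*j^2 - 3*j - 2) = -2*j^4 - 3*j^2 + 3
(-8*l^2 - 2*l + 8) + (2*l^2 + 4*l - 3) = -6*l^2 + 2*l + 5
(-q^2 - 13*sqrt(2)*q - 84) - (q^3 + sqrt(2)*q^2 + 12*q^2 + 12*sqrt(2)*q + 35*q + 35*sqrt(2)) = -q^3 - 13*q^2 - sqrt(2)*q^2 - 25*sqrt(2)*q - 35*q - 84 - 35*sqrt(2)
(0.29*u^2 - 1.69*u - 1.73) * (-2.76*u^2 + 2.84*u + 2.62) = -0.8004*u^4 + 5.488*u^3 + 0.735*u^2 - 9.341*u - 4.5326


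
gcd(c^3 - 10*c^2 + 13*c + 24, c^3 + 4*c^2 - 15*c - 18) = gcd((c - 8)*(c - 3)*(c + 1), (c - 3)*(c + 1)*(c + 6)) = c^2 - 2*c - 3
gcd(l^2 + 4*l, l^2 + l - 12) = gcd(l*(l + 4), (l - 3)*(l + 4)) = l + 4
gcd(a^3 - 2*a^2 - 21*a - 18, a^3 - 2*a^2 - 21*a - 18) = a^3 - 2*a^2 - 21*a - 18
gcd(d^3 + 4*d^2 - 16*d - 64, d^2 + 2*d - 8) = d + 4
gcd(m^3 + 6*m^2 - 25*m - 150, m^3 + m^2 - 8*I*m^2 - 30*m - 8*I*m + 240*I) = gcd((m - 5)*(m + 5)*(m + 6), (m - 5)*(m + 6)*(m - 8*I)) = m^2 + m - 30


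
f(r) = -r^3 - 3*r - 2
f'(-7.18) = -157.66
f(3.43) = -52.64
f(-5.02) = 139.57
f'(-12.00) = -435.00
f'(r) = -3*r^2 - 3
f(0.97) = -5.82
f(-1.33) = 4.34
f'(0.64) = -4.23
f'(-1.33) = -8.31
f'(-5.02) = -78.60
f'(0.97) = -5.82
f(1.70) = -12.01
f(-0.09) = -1.73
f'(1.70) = -11.67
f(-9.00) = 754.00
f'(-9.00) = -246.00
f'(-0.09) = -3.02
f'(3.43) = -38.29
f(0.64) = -4.18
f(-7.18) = 389.69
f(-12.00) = 1762.00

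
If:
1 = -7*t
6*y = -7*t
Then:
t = -1/7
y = 1/6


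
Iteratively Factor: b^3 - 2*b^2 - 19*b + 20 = (b - 1)*(b^2 - b - 20) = (b - 1)*(b + 4)*(b - 5)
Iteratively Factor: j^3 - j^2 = (j)*(j^2 - j) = j^2*(j - 1)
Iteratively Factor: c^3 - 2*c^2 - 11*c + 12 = (c + 3)*(c^2 - 5*c + 4) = (c - 4)*(c + 3)*(c - 1)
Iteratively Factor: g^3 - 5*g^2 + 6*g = (g)*(g^2 - 5*g + 6) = g*(g - 3)*(g - 2)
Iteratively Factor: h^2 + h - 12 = (h + 4)*(h - 3)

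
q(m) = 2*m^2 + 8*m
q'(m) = 4*m + 8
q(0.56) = 5.11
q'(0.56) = 10.24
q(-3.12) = -5.49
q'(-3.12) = -4.48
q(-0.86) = -5.40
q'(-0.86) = 4.56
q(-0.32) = -2.36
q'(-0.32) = 6.72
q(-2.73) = -6.93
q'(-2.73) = -2.92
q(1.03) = 10.36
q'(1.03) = 12.12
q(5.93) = 117.77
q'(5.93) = 31.72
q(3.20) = 46.08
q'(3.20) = 20.80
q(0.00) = 0.00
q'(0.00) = 8.00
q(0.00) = 0.00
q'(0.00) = 8.00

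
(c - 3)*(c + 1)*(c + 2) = c^3 - 7*c - 6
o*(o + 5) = o^2 + 5*o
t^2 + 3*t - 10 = (t - 2)*(t + 5)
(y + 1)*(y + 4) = y^2 + 5*y + 4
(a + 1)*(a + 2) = a^2 + 3*a + 2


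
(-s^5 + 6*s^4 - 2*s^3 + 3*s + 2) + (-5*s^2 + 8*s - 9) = -s^5 + 6*s^4 - 2*s^3 - 5*s^2 + 11*s - 7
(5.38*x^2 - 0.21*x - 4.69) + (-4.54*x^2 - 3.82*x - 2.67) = 0.84*x^2 - 4.03*x - 7.36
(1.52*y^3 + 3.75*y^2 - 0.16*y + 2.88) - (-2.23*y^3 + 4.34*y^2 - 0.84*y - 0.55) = 3.75*y^3 - 0.59*y^2 + 0.68*y + 3.43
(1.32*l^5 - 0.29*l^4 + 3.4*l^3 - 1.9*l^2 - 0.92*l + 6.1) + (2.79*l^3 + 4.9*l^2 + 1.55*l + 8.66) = 1.32*l^5 - 0.29*l^4 + 6.19*l^3 + 3.0*l^2 + 0.63*l + 14.76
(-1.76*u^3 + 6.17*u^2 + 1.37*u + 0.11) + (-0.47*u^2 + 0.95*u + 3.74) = -1.76*u^3 + 5.7*u^2 + 2.32*u + 3.85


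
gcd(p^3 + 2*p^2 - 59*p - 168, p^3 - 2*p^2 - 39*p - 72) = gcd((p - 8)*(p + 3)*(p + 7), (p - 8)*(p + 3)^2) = p^2 - 5*p - 24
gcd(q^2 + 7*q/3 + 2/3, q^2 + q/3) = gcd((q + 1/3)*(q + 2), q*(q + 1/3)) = q + 1/3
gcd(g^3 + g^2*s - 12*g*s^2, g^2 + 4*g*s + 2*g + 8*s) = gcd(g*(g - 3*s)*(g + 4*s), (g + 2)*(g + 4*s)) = g + 4*s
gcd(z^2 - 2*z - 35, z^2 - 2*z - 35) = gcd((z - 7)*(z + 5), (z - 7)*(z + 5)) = z^2 - 2*z - 35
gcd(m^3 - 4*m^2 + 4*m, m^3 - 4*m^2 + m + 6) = m - 2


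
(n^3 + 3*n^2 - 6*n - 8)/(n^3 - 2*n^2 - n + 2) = (n + 4)/(n - 1)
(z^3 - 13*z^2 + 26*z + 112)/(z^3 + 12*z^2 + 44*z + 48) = (z^2 - 15*z + 56)/(z^2 + 10*z + 24)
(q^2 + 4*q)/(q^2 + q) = (q + 4)/(q + 1)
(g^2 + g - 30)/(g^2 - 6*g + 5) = (g + 6)/(g - 1)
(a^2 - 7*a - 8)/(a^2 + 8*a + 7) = (a - 8)/(a + 7)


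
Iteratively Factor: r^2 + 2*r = (r)*(r + 2)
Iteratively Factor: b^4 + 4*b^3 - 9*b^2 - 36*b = (b + 4)*(b^3 - 9*b) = b*(b + 4)*(b^2 - 9) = b*(b + 3)*(b + 4)*(b - 3)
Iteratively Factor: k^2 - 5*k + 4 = (k - 4)*(k - 1)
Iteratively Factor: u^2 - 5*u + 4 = (u - 1)*(u - 4)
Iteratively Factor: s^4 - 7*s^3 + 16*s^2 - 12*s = (s - 2)*(s^3 - 5*s^2 + 6*s) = (s - 3)*(s - 2)*(s^2 - 2*s) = (s - 3)*(s - 2)^2*(s)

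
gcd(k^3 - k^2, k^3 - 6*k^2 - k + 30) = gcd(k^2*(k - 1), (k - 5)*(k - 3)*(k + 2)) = 1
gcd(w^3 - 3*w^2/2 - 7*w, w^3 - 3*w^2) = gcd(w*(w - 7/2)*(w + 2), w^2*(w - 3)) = w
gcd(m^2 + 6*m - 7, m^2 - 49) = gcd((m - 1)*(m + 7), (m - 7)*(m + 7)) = m + 7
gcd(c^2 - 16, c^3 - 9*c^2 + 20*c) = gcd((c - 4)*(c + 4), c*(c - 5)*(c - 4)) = c - 4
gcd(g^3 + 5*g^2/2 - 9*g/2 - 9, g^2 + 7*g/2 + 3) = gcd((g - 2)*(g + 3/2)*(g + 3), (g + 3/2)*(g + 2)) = g + 3/2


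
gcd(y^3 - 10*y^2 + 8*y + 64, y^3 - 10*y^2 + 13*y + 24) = y - 8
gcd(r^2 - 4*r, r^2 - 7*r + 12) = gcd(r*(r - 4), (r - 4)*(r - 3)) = r - 4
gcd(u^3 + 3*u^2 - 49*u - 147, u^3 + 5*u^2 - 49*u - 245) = u^2 - 49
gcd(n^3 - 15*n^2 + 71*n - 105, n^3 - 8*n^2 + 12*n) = 1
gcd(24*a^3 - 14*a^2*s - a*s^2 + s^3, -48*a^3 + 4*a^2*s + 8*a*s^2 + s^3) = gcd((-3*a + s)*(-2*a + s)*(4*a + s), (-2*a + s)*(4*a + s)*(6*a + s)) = -8*a^2 + 2*a*s + s^2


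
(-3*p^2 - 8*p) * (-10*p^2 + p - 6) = 30*p^4 + 77*p^3 + 10*p^2 + 48*p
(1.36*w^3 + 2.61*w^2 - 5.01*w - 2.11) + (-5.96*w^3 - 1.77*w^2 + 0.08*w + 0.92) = -4.6*w^3 + 0.84*w^2 - 4.93*w - 1.19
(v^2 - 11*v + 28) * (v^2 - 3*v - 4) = v^4 - 14*v^3 + 57*v^2 - 40*v - 112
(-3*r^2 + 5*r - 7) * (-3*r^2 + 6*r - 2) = 9*r^4 - 33*r^3 + 57*r^2 - 52*r + 14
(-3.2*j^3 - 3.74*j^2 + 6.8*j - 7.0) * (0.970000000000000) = -3.104*j^3 - 3.6278*j^2 + 6.596*j - 6.79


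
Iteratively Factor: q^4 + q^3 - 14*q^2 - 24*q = (q)*(q^3 + q^2 - 14*q - 24) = q*(q + 2)*(q^2 - q - 12) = q*(q - 4)*(q + 2)*(q + 3)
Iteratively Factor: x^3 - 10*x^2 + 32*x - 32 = (x - 4)*(x^2 - 6*x + 8) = (x - 4)^2*(x - 2)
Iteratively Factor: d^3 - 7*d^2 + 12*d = (d - 3)*(d^2 - 4*d) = d*(d - 3)*(d - 4)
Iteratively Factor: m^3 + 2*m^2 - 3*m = (m + 3)*(m^2 - m) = m*(m + 3)*(m - 1)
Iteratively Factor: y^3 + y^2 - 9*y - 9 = (y + 1)*(y^2 - 9) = (y - 3)*(y + 1)*(y + 3)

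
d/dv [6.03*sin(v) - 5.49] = 6.03*cos(v)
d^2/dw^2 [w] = 0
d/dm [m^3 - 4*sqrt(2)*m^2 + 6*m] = 3*m^2 - 8*sqrt(2)*m + 6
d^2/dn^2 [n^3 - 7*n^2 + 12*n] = 6*n - 14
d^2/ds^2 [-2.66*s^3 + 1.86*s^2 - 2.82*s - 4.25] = 3.72 - 15.96*s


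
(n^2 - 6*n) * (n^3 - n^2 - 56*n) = n^5 - 7*n^4 - 50*n^3 + 336*n^2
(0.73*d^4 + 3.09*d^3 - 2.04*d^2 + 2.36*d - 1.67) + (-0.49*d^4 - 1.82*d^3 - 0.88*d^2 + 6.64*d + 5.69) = 0.24*d^4 + 1.27*d^3 - 2.92*d^2 + 9.0*d + 4.02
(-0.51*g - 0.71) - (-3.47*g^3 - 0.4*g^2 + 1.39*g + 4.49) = 3.47*g^3 + 0.4*g^2 - 1.9*g - 5.2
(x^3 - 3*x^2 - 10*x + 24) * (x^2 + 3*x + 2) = x^5 - 17*x^3 - 12*x^2 + 52*x + 48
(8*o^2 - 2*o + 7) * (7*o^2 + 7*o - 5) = 56*o^4 + 42*o^3 - 5*o^2 + 59*o - 35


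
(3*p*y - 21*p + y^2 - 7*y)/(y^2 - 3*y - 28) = (3*p + y)/(y + 4)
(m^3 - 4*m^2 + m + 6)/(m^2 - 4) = (m^2 - 2*m - 3)/(m + 2)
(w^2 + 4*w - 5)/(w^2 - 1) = (w + 5)/(w + 1)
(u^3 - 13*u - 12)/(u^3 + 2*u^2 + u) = (u^2 - u - 12)/(u*(u + 1))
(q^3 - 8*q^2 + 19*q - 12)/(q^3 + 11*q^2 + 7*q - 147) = (q^2 - 5*q + 4)/(q^2 + 14*q + 49)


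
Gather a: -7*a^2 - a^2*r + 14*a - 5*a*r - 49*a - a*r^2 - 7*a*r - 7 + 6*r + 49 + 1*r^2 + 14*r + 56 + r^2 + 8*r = a^2*(-r - 7) + a*(-r^2 - 12*r - 35) + 2*r^2 + 28*r + 98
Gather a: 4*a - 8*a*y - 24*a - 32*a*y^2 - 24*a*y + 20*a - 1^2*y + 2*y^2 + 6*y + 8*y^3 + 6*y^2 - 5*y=a*(-32*y^2 - 32*y) + 8*y^3 + 8*y^2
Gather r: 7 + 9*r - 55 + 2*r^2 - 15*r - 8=2*r^2 - 6*r - 56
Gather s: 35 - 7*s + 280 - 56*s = 315 - 63*s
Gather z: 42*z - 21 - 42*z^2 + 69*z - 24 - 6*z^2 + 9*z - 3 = -48*z^2 + 120*z - 48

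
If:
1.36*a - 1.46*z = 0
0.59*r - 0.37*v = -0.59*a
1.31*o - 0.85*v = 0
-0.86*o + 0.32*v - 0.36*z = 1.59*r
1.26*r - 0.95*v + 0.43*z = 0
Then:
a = 0.00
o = 0.00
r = 0.00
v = 0.00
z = 0.00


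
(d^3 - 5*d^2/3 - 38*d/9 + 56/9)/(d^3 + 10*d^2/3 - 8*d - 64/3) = (9*d^2 - 33*d + 28)/(3*(3*d^2 + 4*d - 32))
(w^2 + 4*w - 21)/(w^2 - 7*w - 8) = (-w^2 - 4*w + 21)/(-w^2 + 7*w + 8)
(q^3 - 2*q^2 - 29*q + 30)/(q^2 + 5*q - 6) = (q^2 - q - 30)/(q + 6)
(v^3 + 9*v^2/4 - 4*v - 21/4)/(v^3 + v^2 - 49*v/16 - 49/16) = 4*(v + 3)/(4*v + 7)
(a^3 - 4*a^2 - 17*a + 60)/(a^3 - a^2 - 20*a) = (a - 3)/a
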